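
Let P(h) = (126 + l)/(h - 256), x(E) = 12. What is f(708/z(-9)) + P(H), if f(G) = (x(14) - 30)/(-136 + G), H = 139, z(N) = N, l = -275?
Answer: 51137/37674 ≈ 1.3574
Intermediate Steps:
f(G) = -18/(-136 + G) (f(G) = (12 - 30)/(-136 + G) = -18/(-136 + G))
P(h) = -149/(-256 + h) (P(h) = (126 - 275)/(h - 256) = -149/(-256 + h))
f(708/z(-9)) + P(H) = -18/(-136 + 708/(-9)) - 149/(-256 + 139) = -18/(-136 + 708*(-⅑)) - 149/(-117) = -18/(-136 - 236/3) - 149*(-1/117) = -18/(-644/3) + 149/117 = -18*(-3/644) + 149/117 = 27/322 + 149/117 = 51137/37674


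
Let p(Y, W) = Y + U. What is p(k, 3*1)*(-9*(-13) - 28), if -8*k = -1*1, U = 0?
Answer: 89/8 ≈ 11.125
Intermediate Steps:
k = ⅛ (k = -(-1)/8 = -⅛*(-1) = ⅛ ≈ 0.12500)
p(Y, W) = Y (p(Y, W) = Y + 0 = Y)
p(k, 3*1)*(-9*(-13) - 28) = (-9*(-13) - 28)/8 = (117 - 28)/8 = (⅛)*89 = 89/8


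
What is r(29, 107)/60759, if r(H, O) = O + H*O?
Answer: 1070/20253 ≈ 0.052832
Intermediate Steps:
r(29, 107)/60759 = (107*(1 + 29))/60759 = (107*30)*(1/60759) = 3210*(1/60759) = 1070/20253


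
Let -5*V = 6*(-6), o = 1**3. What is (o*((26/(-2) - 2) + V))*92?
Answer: -3588/5 ≈ -717.60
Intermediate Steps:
o = 1
V = 36/5 (V = -6*(-6)/5 = -1/5*(-36) = 36/5 ≈ 7.2000)
(o*((26/(-2) - 2) + V))*92 = (1*((26/(-2) - 2) + 36/5))*92 = (1*((26*(-1/2) - 2) + 36/5))*92 = (1*((-13 - 2) + 36/5))*92 = (1*(-15 + 36/5))*92 = (1*(-39/5))*92 = -39/5*92 = -3588/5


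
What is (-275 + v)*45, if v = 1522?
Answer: 56115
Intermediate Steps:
(-275 + v)*45 = (-275 + 1522)*45 = 1247*45 = 56115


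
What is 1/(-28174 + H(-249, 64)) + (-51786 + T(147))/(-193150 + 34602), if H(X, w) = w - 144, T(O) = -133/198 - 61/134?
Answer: 1617385122403/4952214594756 ≈ 0.32660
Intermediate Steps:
T(O) = -7475/6633 (T(O) = -133*1/198 - 61*1/134 = -133/198 - 61/134 = -7475/6633)
H(X, w) = -144 + w
1/(-28174 + H(-249, 64)) + (-51786 + T(147))/(-193150 + 34602) = 1/(-28174 + (-144 + 64)) + (-51786 - 7475/6633)/(-193150 + 34602) = 1/(-28174 - 80) - 343504013/6633/(-158548) = 1/(-28254) - 343504013/6633*(-1/158548) = -1/28254 + 343504013/1051648884 = 1617385122403/4952214594756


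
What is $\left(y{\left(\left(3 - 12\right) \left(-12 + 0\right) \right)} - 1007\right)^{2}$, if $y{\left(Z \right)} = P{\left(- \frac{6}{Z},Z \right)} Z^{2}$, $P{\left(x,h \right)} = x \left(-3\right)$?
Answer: $877969$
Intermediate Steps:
$P{\left(x,h \right)} = - 3 x$
$y{\left(Z \right)} = 18 Z$ ($y{\left(Z \right)} = - 3 \left(- \frac{6}{Z}\right) Z^{2} = \frac{18}{Z} Z^{2} = 18 Z$)
$\left(y{\left(\left(3 - 12\right) \left(-12 + 0\right) \right)} - 1007\right)^{2} = \left(18 \left(3 - 12\right) \left(-12 + 0\right) - 1007\right)^{2} = \left(18 \left(\left(-9\right) \left(-12\right)\right) - 1007\right)^{2} = \left(18 \cdot 108 - 1007\right)^{2} = \left(1944 - 1007\right)^{2} = 937^{2} = 877969$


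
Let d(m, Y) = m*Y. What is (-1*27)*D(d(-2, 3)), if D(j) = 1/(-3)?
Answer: 9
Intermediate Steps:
d(m, Y) = Y*m
D(j) = -⅓
(-1*27)*D(d(-2, 3)) = -1*27*(-⅓) = -27*(-⅓) = 9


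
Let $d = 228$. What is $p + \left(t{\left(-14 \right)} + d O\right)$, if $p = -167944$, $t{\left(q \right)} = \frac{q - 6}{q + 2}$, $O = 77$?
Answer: $- \frac{451159}{3} \approx -1.5039 \cdot 10^{5}$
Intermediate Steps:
$t{\left(q \right)} = \frac{-6 + q}{2 + q}$
$p + \left(t{\left(-14 \right)} + d O\right) = -167944 + \left(\frac{-6 - 14}{2 - 14} + 228 \cdot 77\right) = -167944 + \left(\frac{1}{-12} \left(-20\right) + 17556\right) = -167944 + \left(\left(- \frac{1}{12}\right) \left(-20\right) + 17556\right) = -167944 + \left(\frac{5}{3} + 17556\right) = -167944 + \frac{52673}{3} = - \frac{451159}{3}$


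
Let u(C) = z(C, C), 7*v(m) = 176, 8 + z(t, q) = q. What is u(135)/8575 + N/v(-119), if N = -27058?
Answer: -812067049/754600 ≈ -1076.2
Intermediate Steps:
z(t, q) = -8 + q
v(m) = 176/7 (v(m) = (⅐)*176 = 176/7)
u(C) = -8 + C
u(135)/8575 + N/v(-119) = (-8 + 135)/8575 - 27058/176/7 = 127*(1/8575) - 27058*7/176 = 127/8575 - 94703/88 = -812067049/754600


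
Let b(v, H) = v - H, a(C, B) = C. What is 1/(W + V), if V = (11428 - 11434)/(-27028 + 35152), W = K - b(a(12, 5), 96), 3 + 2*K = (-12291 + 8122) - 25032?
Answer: -1354/19657373 ≈ -6.8880e-5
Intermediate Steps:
K = -14602 (K = -3/2 + ((-12291 + 8122) - 25032)/2 = -3/2 + (-4169 - 25032)/2 = -3/2 + (½)*(-29201) = -3/2 - 29201/2 = -14602)
W = -14518 (W = -14602 - (12 - 1*96) = -14602 - (12 - 96) = -14602 - 1*(-84) = -14602 + 84 = -14518)
V = -1/1354 (V = -6/8124 = -6*1/8124 = -1/1354 ≈ -0.00073855)
1/(W + V) = 1/(-14518 - 1/1354) = 1/(-19657373/1354) = -1354/19657373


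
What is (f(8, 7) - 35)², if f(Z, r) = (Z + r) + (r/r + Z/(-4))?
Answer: 441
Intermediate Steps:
f(Z, r) = 1 + r + 3*Z/4 (f(Z, r) = (Z + r) + (1 + Z*(-¼)) = (Z + r) + (1 - Z/4) = 1 + r + 3*Z/4)
(f(8, 7) - 35)² = ((1 + 7 + (¾)*8) - 35)² = ((1 + 7 + 6) - 35)² = (14 - 35)² = (-21)² = 441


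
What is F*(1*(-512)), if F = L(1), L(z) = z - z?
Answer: 0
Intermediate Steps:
L(z) = 0
F = 0
F*(1*(-512)) = 0*(1*(-512)) = 0*(-512) = 0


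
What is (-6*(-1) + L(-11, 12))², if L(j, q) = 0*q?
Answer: 36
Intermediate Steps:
L(j, q) = 0
(-6*(-1) + L(-11, 12))² = (-6*(-1) + 0)² = (6 + 0)² = 6² = 36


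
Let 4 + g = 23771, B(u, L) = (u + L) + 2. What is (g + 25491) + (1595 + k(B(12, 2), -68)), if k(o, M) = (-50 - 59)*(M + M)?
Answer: 65677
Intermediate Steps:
B(u, L) = 2 + L + u (B(u, L) = (L + u) + 2 = 2 + L + u)
k(o, M) = -218*M
g = 23767 (g = -4 + 23771 = 23767)
(g + 25491) + (1595 + k(B(12, 2), -68)) = (23767 + 25491) + (1595 - 218*(-68)) = 49258 + (1595 + 14824) = 49258 + 16419 = 65677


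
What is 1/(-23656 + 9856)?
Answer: -1/13800 ≈ -7.2464e-5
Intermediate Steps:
1/(-23656 + 9856) = 1/(-13800) = -1/13800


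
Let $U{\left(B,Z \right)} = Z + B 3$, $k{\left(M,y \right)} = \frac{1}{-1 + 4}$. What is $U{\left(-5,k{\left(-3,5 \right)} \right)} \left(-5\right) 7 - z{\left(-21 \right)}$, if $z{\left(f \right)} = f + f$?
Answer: $\frac{1666}{3} \approx 555.33$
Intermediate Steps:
$k{\left(M,y \right)} = \frac{1}{3}$
$U{\left(B,Z \right)} = Z + 3 B$
$z{\left(f \right)} = 2 f$
$U{\left(-5,k{\left(-3,5 \right)} \right)} \left(-5\right) 7 - z{\left(-21 \right)} = \left(\frac{1}{3} + 3 \left(-5\right)\right) \left(-5\right) 7 - 2 \left(-21\right) = \left(\frac{1}{3} - 15\right) \left(-5\right) 7 - -42 = \left(- \frac{44}{3}\right) \left(-5\right) 7 + 42 = \frac{220}{3} \cdot 7 + 42 = \frac{1540}{3} + 42 = \frac{1666}{3}$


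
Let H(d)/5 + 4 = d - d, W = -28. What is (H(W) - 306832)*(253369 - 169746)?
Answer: -25659884796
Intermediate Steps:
H(d) = -20 (H(d) = -20 + 5*(d - d) = -20 + 5*0 = -20 + 0 = -20)
(H(W) - 306832)*(253369 - 169746) = (-20 - 306832)*(253369 - 169746) = -306852*83623 = -25659884796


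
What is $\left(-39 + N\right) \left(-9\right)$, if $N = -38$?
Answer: $693$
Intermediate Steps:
$\left(-39 + N\right) \left(-9\right) = \left(-39 - 38\right) \left(-9\right) = \left(-77\right) \left(-9\right) = 693$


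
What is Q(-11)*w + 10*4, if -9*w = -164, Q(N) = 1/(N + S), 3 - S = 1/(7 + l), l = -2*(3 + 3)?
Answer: 13220/351 ≈ 37.664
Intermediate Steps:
l = -12 (l = -2*6 = -12)
S = 16/5 (S = 3 - 1/(7 - 12) = 3 - 1/(-5) = 3 - 1*(-⅕) = 3 + ⅕ = 16/5 ≈ 3.2000)
Q(N) = 1/(16/5 + N) (Q(N) = 1/(N + 16/5) = 1/(16/5 + N))
w = 164/9 (w = -⅑*(-164) = 164/9 ≈ 18.222)
Q(-11)*w + 10*4 = (5/(16 + 5*(-11)))*(164/9) + 10*4 = (5/(16 - 55))*(164/9) + 40 = (5/(-39))*(164/9) + 40 = (5*(-1/39))*(164/9) + 40 = -5/39*164/9 + 40 = -820/351 + 40 = 13220/351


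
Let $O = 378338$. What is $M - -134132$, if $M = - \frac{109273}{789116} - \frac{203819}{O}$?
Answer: $\frac{20022625517022589}{149276284604} \approx 1.3413 \cdot 10^{5}$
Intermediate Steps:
$M = - \frac{101089481139}{149276284604}$ ($M = - \frac{109273}{789116} - \frac{203819}{378338} = - \frac{101089481139}{149276284604} \approx -0.6772$)
$M - -134132 = - \frac{101089481139}{149276284604} - -134132 = - \frac{101089481139}{149276284604} + 134132 = \frac{20022625517022589}{149276284604}$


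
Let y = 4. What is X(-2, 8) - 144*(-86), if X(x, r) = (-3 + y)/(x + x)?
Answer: 49535/4 ≈ 12384.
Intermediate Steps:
X(x, r) = 1/(2*x) (X(x, r) = (-3 + 4)/(x + x) = 1/(2*x))
X(-2, 8) - 144*(-86) = (1/2)/(-2) - 144*(-86) = (1/2)*(-1/2) + 12384 = -1/4 + 12384 = 49535/4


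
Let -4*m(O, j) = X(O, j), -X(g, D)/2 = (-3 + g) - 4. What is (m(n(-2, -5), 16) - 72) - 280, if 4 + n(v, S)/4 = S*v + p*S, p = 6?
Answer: -807/2 ≈ -403.50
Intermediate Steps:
X(g, D) = 14 - 2*g (X(g, D) = -2*((-3 + g) - 4) = -2*(-7 + g) = 14 - 2*g)
n(v, S) = -16 + 24*S + 4*S*v (n(v, S) = -16 + 4*(S*v + 6*S) = -16 + 4*(6*S + S*v) = -16 + (24*S + 4*S*v) = -16 + 24*S + 4*S*v)
m(O, j) = -7/2 + O/2 (m(O, j) = -(14 - 2*O)/4 = -7/2 + O/2)
(m(n(-2, -5), 16) - 72) - 280 = ((-7/2 + (-16 + 24*(-5) + 4*(-5)*(-2))/2) - 72) - 280 = ((-7/2 + (-16 - 120 + 40)/2) - 72) - 280 = ((-7/2 + (½)*(-96)) - 72) - 280 = ((-7/2 - 48) - 72) - 280 = (-103/2 - 72) - 280 = -247/2 - 280 = -807/2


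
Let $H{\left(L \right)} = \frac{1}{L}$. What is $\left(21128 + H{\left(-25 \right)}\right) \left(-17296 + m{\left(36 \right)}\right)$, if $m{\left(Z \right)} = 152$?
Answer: $- \frac{9055443656}{25} \approx -3.6222 \cdot 10^{8}$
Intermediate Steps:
$\left(21128 + H{\left(-25 \right)}\right) \left(-17296 + m{\left(36 \right)}\right) = \left(21128 + \frac{1}{-25}\right) \left(-17296 + 152\right) = \left(21128 - \frac{1}{25}\right) \left(-17144\right) = \frac{528199}{25} \left(-17144\right) = - \frac{9055443656}{25}$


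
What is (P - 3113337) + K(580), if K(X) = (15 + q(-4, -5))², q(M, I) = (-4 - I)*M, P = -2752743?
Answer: -5865959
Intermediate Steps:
q(M, I) = M*(-4 - I)
K(X) = 121 (K(X) = (15 - 1*(-4)*(4 - 5))² = (15 - 1*(-4)*(-1))² = (15 - 4)² = 11² = 121)
(P - 3113337) + K(580) = (-2752743 - 3113337) + 121 = -5866080 + 121 = -5865959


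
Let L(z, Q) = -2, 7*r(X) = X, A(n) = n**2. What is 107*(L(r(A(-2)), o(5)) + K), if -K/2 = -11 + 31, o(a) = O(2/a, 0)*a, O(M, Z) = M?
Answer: -4494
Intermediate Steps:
r(X) = X/7
o(a) = 2 (o(a) = (2/a)*a = 2)
K = -40 (K = -2*(-11 + 31) = -2*20 = -40)
107*(L(r(A(-2)), o(5)) + K) = 107*(-2 - 40) = 107*(-42) = -4494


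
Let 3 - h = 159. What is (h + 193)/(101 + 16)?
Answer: 37/117 ≈ 0.31624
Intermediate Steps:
h = -156 (h = 3 - 1*159 = 3 - 159 = -156)
(h + 193)/(101 + 16) = (-156 + 193)/(101 + 16) = 37/117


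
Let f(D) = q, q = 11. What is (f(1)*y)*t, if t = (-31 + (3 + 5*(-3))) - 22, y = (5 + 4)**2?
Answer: -57915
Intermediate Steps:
y = 81 (y = 9**2 = 81)
f(D) = 11
t = -65 (t = (-31 + (3 - 15)) - 22 = (-31 - 12) - 22 = -43 - 22 = -65)
(f(1)*y)*t = (11*81)*(-65) = 891*(-65) = -57915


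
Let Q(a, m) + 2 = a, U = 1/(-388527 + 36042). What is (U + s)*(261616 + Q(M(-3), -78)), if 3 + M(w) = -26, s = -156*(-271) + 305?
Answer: 87248269076392/7833 ≈ 1.1139e+10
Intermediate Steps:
s = 42581 (s = 42276 + 305 = 42581)
U = -1/352485 (U = 1/(-352485) = -1/352485 ≈ -2.8370e-6)
M(w) = -29 (M(w) = -3 - 26 = -29)
Q(a, m) = -2 + a
(U + s)*(261616 + Q(M(-3), -78)) = (-1/352485 + 42581)*(261616 + (-2 - 29)) = 15009163784*(261616 - 31)/352485 = (15009163784/352485)*261585 = 87248269076392/7833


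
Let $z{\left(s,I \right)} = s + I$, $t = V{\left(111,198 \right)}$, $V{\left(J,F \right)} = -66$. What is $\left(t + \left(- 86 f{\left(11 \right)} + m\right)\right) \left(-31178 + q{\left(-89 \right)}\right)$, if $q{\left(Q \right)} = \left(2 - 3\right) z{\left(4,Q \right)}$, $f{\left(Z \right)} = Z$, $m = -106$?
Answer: $34761974$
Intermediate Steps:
$t = -66$
$z{\left(s,I \right)} = I + s$
$q{\left(Q \right)} = -4 - Q$ ($q{\left(Q \right)} = \left(2 - 3\right) \left(Q + 4\right) = - (4 + Q) = -4 - Q$)
$\left(t + \left(- 86 f{\left(11 \right)} + m\right)\right) \left(-31178 + q{\left(-89 \right)}\right) = \left(-66 - 1052\right) \left(-31178 - -85\right) = \left(-66 - 1052\right) \left(-31178 + \left(-4 + 89\right)\right) = \left(-66 - 1052\right) \left(-31178 + 85\right) = \left(-1118\right) \left(-31093\right) = 34761974$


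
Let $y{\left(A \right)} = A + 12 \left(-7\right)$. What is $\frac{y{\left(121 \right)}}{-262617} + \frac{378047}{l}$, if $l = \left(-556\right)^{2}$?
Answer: $\frac{99270130967}{81184368912} \approx 1.2228$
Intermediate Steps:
$y{\left(A \right)} = -84 + A$ ($y{\left(A \right)} = A - 84 = -84 + A$)
$l = 309136$
$\frac{y{\left(121 \right)}}{-262617} + \frac{378047}{l} = \frac{-84 + 121}{-262617} + \frac{378047}{309136} = 37 \left(- \frac{1}{262617}\right) + 378047 \cdot \frac{1}{309136} = - \frac{37}{262617} + \frac{378047}{309136} = \frac{99270130967}{81184368912}$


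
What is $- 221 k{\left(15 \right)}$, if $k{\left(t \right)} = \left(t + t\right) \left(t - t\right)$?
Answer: $0$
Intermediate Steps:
$k{\left(t \right)} = 0$ ($k{\left(t \right)} = 2 t 0 = 0$)
$- 221 k{\left(15 \right)} = \left(-221\right) 0 = 0$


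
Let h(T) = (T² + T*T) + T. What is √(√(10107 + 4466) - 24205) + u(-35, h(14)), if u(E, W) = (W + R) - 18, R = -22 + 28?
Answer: 394 + √(-24205 + √14573) ≈ 394.0 + 155.19*I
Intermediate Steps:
R = 6
h(T) = T + 2*T² (h(T) = (T² + T²) + T = 2*T² + T = T + 2*T²)
u(E, W) = -12 + W (u(E, W) = (W + 6) - 18 = (6 + W) - 18 = -12 + W)
√(√(10107 + 4466) - 24205) + u(-35, h(14)) = √(√(10107 + 4466) - 24205) + (-12 + 14*(1 + 2*14)) = √(√14573 - 24205) + (-12 + 14*(1 + 28)) = √(-24205 + √14573) + (-12 + 14*29) = √(-24205 + √14573) + (-12 + 406) = √(-24205 + √14573) + 394 = 394 + √(-24205 + √14573)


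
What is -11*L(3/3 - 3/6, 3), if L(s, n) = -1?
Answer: 11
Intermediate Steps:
-11*L(3/3 - 3/6, 3) = -11*(-1) = 11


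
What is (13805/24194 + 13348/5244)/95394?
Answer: 98833733/3025738753596 ≈ 3.2664e-5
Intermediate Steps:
(13805/24194 + 13348/5244)/95394 = (13805*(1/24194) + 13348*(1/5244))*(1/95394) = (13805/24194 + 3337/1311)*(1/95394) = (98833733/31718334)*(1/95394) = 98833733/3025738753596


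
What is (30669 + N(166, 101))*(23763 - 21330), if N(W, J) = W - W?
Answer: 74617677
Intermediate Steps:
N(W, J) = 0
(30669 + N(166, 101))*(23763 - 21330) = (30669 + 0)*(23763 - 21330) = 30669*2433 = 74617677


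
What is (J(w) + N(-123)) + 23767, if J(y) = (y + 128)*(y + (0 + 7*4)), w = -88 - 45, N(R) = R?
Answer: 24169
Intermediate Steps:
w = -133
J(y) = (28 + y)*(128 + y) (J(y) = (128 + y)*(y + (0 + 28)) = (128 + y)*(y + 28) = (128 + y)*(28 + y) = (28 + y)*(128 + y))
(J(w) + N(-123)) + 23767 = ((3584 + (-133)**2 + 156*(-133)) - 123) + 23767 = ((3584 + 17689 - 20748) - 123) + 23767 = (525 - 123) + 23767 = 402 + 23767 = 24169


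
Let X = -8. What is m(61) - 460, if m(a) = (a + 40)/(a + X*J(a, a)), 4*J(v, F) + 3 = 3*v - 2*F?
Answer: -25401/55 ≈ -461.84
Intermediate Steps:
J(v, F) = -3/4 - F/2 + 3*v/4 (J(v, F) = -3/4 + (3*v - 2*F)/4 = -3/4 + (-2*F + 3*v)/4 = -3/4 + (-F/2 + 3*v/4) = -3/4 - F/2 + 3*v/4)
m(a) = (40 + a)/(6 - a) (m(a) = (a + 40)/(a - 8*(-3/4 - a/2 + 3*a/4)) = (40 + a)/(a - 8*(-3/4 + a/4)) = (40 + a)/(a + (6 - 2*a)) = (40 + a)/(6 - a))
m(61) - 460 = (40 + 61)/(6 - 1*61) - 460 = 101/(6 - 61) - 460 = 101/(-55) - 460 = -1/55*101 - 460 = -101/55 - 460 = -25401/55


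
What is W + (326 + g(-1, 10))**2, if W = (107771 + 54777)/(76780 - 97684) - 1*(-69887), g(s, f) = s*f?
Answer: 887036281/5226 ≈ 1.6974e+5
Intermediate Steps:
g(s, f) = f*s
W = 365188825/5226 (W = 162548/(-20904) + 69887 = 162548*(-1/20904) + 69887 = -40637/5226 + 69887 = 365188825/5226 ≈ 69879.)
W + (326 + g(-1, 10))**2 = 365188825/5226 + (326 + 10*(-1))**2 = 365188825/5226 + (326 - 10)**2 = 365188825/5226 + 316**2 = 365188825/5226 + 99856 = 887036281/5226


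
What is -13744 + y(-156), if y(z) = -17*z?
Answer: -11092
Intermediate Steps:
-13744 + y(-156) = -13744 - 17*(-156) = -13744 + 2652 = -11092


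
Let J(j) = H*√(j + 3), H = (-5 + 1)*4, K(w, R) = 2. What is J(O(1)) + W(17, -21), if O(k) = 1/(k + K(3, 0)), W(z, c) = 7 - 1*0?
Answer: 7 - 16*√30/3 ≈ -22.212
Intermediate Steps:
W(z, c) = 7 (W(z, c) = 7 + 0 = 7)
H = -16 (H = -4*4 = -16)
O(k) = 1/(2 + k) (O(k) = 1/(k + 2) = 1/(2 + k))
J(j) = -16*√(3 + j) (J(j) = -16*√(j + 3) = -16*√(3 + j))
J(O(1)) + W(17, -21) = -16*√(3 + 1/(2 + 1)) + 7 = -16*√(3 + 1/3) + 7 = -16*√(3 + ⅓) + 7 = -16*√30/3 + 7 = 7 - 16*√30/3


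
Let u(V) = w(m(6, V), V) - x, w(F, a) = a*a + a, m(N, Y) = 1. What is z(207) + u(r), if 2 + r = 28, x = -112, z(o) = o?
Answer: 1021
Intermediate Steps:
w(F, a) = a + a**2 (w(F, a) = a**2 + a = a + a**2)
r = 26 (r = -2 + 28 = 26)
u(V) = 112 + V*(1 + V) (u(V) = V*(1 + V) - 1*(-112) = V*(1 + V) + 112 = 112 + V*(1 + V))
z(207) + u(r) = 207 + (112 + 26*(1 + 26)) = 207 + (112 + 26*27) = 207 + (112 + 702) = 207 + 814 = 1021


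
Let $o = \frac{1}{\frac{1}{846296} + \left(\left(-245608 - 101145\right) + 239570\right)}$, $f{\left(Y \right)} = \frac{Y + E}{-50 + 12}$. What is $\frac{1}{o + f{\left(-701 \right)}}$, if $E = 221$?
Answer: $\frac{1723462339173}{21770034520456} \approx 0.079167$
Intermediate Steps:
$f{\left(Y \right)} = - \frac{221}{38} - \frac{Y}{38}$ ($f{\left(Y \right)} = \frac{Y + 221}{-50 + 12} = \frac{221 + Y}{-38} = \left(221 + Y\right) \left(- \frac{1}{38}\right) = - \frac{221}{38} - \frac{Y}{38}$)
$o = - \frac{846296}{90708544167}$ ($o = \frac{1}{\frac{1}{846296} + \left(-346753 + 239570\right)} = \frac{1}{\frac{1}{846296} - 107183} = \frac{1}{- \frac{90708544167}{846296}} = - \frac{846296}{90708544167} \approx -9.3298 \cdot 10^{-6}$)
$\frac{1}{o + f{\left(-701 \right)}} = \frac{1}{- \frac{846296}{90708544167} - - \frac{240}{19}} = \frac{1}{- \frac{846296}{90708544167} + \left(- \frac{221}{38} + \frac{701}{38}\right)} = \frac{1}{- \frac{846296}{90708544167} + \frac{240}{19}} = \frac{1}{\frac{21770034520456}{1723462339173}} = \frac{1723462339173}{21770034520456}$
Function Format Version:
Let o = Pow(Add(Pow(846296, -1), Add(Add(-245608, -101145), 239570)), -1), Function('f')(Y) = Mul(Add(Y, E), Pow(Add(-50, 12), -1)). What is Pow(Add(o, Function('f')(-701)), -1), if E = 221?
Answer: Rational(1723462339173, 21770034520456) ≈ 0.079167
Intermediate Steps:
Function('f')(Y) = Add(Rational(-221, 38), Mul(Rational(-1, 38), Y)) (Function('f')(Y) = Mul(Add(Y, 221), Pow(Add(-50, 12), -1)) = Mul(Add(221, Y), Pow(-38, -1)) = Mul(Add(221, Y), Rational(-1, 38)) = Add(Rational(-221, 38), Mul(Rational(-1, 38), Y)))
o = Rational(-846296, 90708544167) (o = Pow(Add(Rational(1, 846296), Add(-346753, 239570)), -1) = Pow(Add(Rational(1, 846296), -107183), -1) = Pow(Rational(-90708544167, 846296), -1) = Rational(-846296, 90708544167) ≈ -9.3298e-6)
Pow(Add(o, Function('f')(-701)), -1) = Pow(Add(Rational(-846296, 90708544167), Add(Rational(-221, 38), Mul(Rational(-1, 38), -701))), -1) = Pow(Add(Rational(-846296, 90708544167), Add(Rational(-221, 38), Rational(701, 38))), -1) = Pow(Add(Rational(-846296, 90708544167), Rational(240, 19)), -1) = Pow(Rational(21770034520456, 1723462339173), -1) = Rational(1723462339173, 21770034520456)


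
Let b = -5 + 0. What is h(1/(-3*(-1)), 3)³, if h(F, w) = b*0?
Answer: 0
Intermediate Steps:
b = -5
h(F, w) = 0 (h(F, w) = -5*0 = 0)
h(1/(-3*(-1)), 3)³ = 0³ = 0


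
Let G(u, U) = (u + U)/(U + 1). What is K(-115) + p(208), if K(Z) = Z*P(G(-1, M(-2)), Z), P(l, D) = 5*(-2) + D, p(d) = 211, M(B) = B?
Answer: 14586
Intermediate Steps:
G(u, U) = (U + u)/(1 + U)
P(l, D) = -10 + D
K(Z) = Z*(-10 + Z)
K(-115) + p(208) = -115*(-10 - 115) + 211 = -115*(-125) + 211 = 14375 + 211 = 14586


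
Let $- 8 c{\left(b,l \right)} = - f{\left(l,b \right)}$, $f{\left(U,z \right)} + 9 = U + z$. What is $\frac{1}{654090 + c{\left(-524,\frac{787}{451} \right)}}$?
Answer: $\frac{902}{589929281} \approx 1.529 \cdot 10^{-6}$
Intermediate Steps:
$f{\left(U,z \right)} = -9 + U + z$ ($f{\left(U,z \right)} = -9 + \left(U + z\right) = -9 + U + z$)
$c{\left(b,l \right)} = - \frac{9}{8} + \frac{b}{8} + \frac{l}{8}$ ($c{\left(b,l \right)} = - \frac{\left(-1\right) \left(-9 + l + b\right)}{8} = - \frac{\left(-1\right) \left(-9 + b + l\right)}{8} = - \frac{9 - b - l}{8} = - \frac{9}{8} + \frac{b}{8} + \frac{l}{8}$)
$\frac{1}{654090 + c{\left(-524,\frac{787}{451} \right)}} = \frac{1}{654090 + \left(- \frac{9}{8} + \frac{1}{8} \left(-524\right) + \frac{787 \cdot \frac{1}{451}}{8}\right)} = \frac{1}{654090 - \left(\frac{533}{8} - \frac{787}{8} \cdot \frac{1}{451}\right)} = \frac{1}{654090 - \frac{59899}{902}} = \frac{1}{\frac{589929281}{902}} = \frac{902}{589929281}$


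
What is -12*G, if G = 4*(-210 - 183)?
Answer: 18864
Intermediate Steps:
G = -1572 (G = 4*(-393) = -1572)
-12*G = -12*(-1572) = 18864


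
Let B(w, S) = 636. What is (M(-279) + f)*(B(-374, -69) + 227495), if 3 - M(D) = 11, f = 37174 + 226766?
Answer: 60211071092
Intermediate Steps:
f = 263940
M(D) = -8 (M(D) = 3 - 1*11 = 3 - 11 = -8)
(M(-279) + f)*(B(-374, -69) + 227495) = (-8 + 263940)*(636 + 227495) = 263932*228131 = 60211071092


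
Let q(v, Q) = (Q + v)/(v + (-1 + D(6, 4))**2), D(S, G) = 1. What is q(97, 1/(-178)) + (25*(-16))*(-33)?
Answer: 227928465/17266 ≈ 13201.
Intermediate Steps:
q(v, Q) = (Q + v)/v (q(v, Q) = (Q + v)/(v + (-1 + 1)**2) = (Q + v)/(v + 0**2) = (Q + v)/(v + 0) = (Q + v)/v)
q(97, 1/(-178)) + (25*(-16))*(-33) = (1/(-178) + 97)/97 + (25*(-16))*(-33) = (-1/178 + 97)/97 - 400*(-33) = (1/97)*(17265/178) + 13200 = 17265/17266 + 13200 = 227928465/17266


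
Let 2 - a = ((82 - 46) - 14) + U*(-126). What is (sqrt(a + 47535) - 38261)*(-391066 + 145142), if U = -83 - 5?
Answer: 9409298164 - 245924*sqrt(36427) ≈ 9.3624e+9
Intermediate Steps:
U = -88
a = -11108 (a = 2 - (((82 - 46) - 14) - 88*(-126)) = 2 - ((36 - 14) + 11088) = 2 - (22 + 11088) = 2 - 1*11110 = 2 - 11110 = -11108)
(sqrt(a + 47535) - 38261)*(-391066 + 145142) = (sqrt(-11108 + 47535) - 38261)*(-391066 + 145142) = (sqrt(36427) - 38261)*(-245924) = (-38261 + sqrt(36427))*(-245924) = 9409298164 - 245924*sqrt(36427)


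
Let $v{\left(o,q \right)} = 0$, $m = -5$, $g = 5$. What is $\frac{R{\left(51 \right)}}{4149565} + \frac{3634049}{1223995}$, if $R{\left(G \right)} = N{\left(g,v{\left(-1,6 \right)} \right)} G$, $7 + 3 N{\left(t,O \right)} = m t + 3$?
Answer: $\frac{603164764366}{203161872487} \approx 2.9689$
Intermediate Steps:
$N{\left(t,O \right)} = - \frac{4}{3} - \frac{5 t}{3}$ ($N{\left(t,O \right)} = - \frac{7}{3} + \frac{- 5 t + 3}{3} = - \frac{7}{3} + \frac{3 - 5 t}{3} = - \frac{7}{3} - \left(-1 + \frac{5 t}{3}\right) = - \frac{4}{3} - \frac{5 t}{3}$)
$R{\left(G \right)} = - \frac{29 G}{3}$ ($R{\left(G \right)} = \left(- \frac{4}{3} - \frac{25}{3}\right) G = - \frac{29 G}{3}$)
$\frac{R{\left(51 \right)}}{4149565} + \frac{3634049}{1223995} = \frac{\left(- \frac{29}{3}\right) 51}{4149565} + \frac{3634049}{1223995} = \left(-493\right) \frac{1}{4149565} + 3634049 \cdot \frac{1}{1223995} = - \frac{493}{4149565} + \frac{3634049}{1223995} = \frac{603164764366}{203161872487}$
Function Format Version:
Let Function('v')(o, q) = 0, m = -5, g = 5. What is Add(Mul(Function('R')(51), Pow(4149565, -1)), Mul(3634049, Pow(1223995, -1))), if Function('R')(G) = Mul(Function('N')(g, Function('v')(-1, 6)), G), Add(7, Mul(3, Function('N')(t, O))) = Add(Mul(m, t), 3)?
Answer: Rational(603164764366, 203161872487) ≈ 2.9689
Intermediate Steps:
Function('N')(t, O) = Add(Rational(-4, 3), Mul(Rational(-5, 3), t)) (Function('N')(t, O) = Add(Rational(-7, 3), Mul(Rational(1, 3), Add(Mul(-5, t), 3))) = Add(Rational(-7, 3), Mul(Rational(1, 3), Add(3, Mul(-5, t)))) = Add(Rational(-7, 3), Add(1, Mul(Rational(-5, 3), t))) = Add(Rational(-4, 3), Mul(Rational(-5, 3), t)))
Function('R')(G) = Mul(Rational(-29, 3), G) (Function('R')(G) = Mul(Add(Rational(-4, 3), Mul(Rational(-5, 3), 5)), G) = Mul(Add(Rational(-4, 3), Rational(-25, 3)), G) = Mul(Rational(-29, 3), G))
Add(Mul(Function('R')(51), Pow(4149565, -1)), Mul(3634049, Pow(1223995, -1))) = Add(Mul(Mul(Rational(-29, 3), 51), Pow(4149565, -1)), Mul(3634049, Pow(1223995, -1))) = Add(Mul(-493, Rational(1, 4149565)), Mul(3634049, Rational(1, 1223995))) = Add(Rational(-493, 4149565), Rational(3634049, 1223995)) = Rational(603164764366, 203161872487)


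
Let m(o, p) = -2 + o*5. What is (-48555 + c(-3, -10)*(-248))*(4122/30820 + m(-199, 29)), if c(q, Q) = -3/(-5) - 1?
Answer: 3721819494811/77050 ≈ 4.8304e+7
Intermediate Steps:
m(o, p) = -2 + 5*o
c(q, Q) = -2/5 (c(q, Q) = -3*(-1/5) - 1 = 3/5 - 1 = -2/5)
(-48555 + c(-3, -10)*(-248))*(4122/30820 + m(-199, 29)) = (-48555 - 2/5*(-248))*(4122/30820 + (-2 + 5*(-199))) = (-48555 + 496/5)*(4122*(1/30820) + (-2 - 995)) = -242279*(2061/15410 - 997)/5 = -242279/5*(-15361709/15410) = 3721819494811/77050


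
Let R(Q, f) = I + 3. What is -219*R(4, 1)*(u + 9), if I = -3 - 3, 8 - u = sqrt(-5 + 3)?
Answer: 11169 - 657*I*sqrt(2) ≈ 11169.0 - 929.14*I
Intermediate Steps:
u = 8 - I*sqrt(2) (u = 8 - sqrt(-5 + 3) = 8 - sqrt(-2) = 8 - I*sqrt(2) ≈ 8.0 - 1.4142*I)
I = -6
R(Q, f) = -3 (R(Q, f) = -6 + 3 = -3)
-219*R(4, 1)*(u + 9) = -(-657)*((8 - I*sqrt(2)) + 9) = -(-657)*(17 - I*sqrt(2)) = -219*(-51 + 3*I*sqrt(2)) = 11169 - 657*I*sqrt(2)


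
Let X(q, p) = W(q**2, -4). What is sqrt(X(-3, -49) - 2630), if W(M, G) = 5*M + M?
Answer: 4*I*sqrt(161) ≈ 50.754*I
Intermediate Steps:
W(M, G) = 6*M
X(q, p) = 6*q**2
sqrt(X(-3, -49) - 2630) = sqrt(6*(-3)**2 - 2630) = sqrt(6*9 - 2630) = sqrt(54 - 2630) = sqrt(-2576) = 4*I*sqrt(161)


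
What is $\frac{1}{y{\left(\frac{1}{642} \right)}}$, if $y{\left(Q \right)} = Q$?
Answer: $642$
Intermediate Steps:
$\frac{1}{y{\left(\frac{1}{642} \right)}} = \frac{1}{\frac{1}{642}} = 642$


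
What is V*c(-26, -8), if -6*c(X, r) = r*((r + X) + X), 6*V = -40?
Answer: 1600/3 ≈ 533.33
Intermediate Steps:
V = -20/3 (V = (⅙)*(-40) = -20/3 ≈ -6.6667)
c(X, r) = -r*(r + 2*X)/6 (c(X, r) = -r*((r + X) + X)/6 = -r*((X + r) + X)/6 = -r*(r + 2*X)/6)
V*c(-26, -8) = -(-10)*(-8)*(-8 + 2*(-26))/9 = -(-10)*(-8)*(-8 - 52)/9 = -(-10)*(-8)*(-60)/9 = -20/3*(-80) = 1600/3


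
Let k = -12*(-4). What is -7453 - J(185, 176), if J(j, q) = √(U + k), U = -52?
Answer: -7453 - 2*I ≈ -7453.0 - 2.0*I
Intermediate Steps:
k = 48
J(j, q) = 2*I (J(j, q) = √(-52 + 48) = √(-4) = 2*I)
-7453 - J(185, 176) = -7453 - 2*I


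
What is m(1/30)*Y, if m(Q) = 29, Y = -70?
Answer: -2030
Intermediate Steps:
m(1/30)*Y = 29*(-70) = -2030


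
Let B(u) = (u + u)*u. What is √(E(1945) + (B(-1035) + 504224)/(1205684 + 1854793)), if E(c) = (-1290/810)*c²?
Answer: I*√77409551672489463/113351 ≈ 2454.6*I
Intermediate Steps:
B(u) = 2*u² (B(u) = (2*u)*u = 2*u²)
E(c) = -43*c²/27 (E(c) = (-1290*1/810)*c² = -43*c²/27)
√(E(1945) + (B(-1035) + 504224)/(1205684 + 1854793)) = √(-43/27*1945² + (2*(-1035)² + 504224)/(1205684 + 1854793)) = √(-43/27*3783025 + (2*1071225 + 504224)/3060477) = √(-162670075/27 + (2142450 + 504224)*(1/3060477)) = √(-162670075/27 + 2646674*(1/3060477)) = √(-162670075/27 + 2646674/3060477) = √(-682919000913/113351) = I*√77409551672489463/113351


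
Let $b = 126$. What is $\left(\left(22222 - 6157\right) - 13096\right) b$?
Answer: $374094$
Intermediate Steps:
$\left(\left(22222 - 6157\right) - 13096\right) b = \left(\left(22222 - 6157\right) - 13096\right) 126 = \left(16065 - 13096\right) 126 = 2969 \cdot 126 = 374094$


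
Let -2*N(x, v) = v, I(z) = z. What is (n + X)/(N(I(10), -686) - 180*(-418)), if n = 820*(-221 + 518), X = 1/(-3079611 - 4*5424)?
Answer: 755292306779/234406086981 ≈ 3.2222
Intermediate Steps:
X = -1/3101307 (X = 1/(-3079611 - 21696) = 1/(-3101307) = -1/3101307 ≈ -3.2244e-7)
N(x, v) = -v/2
n = 243540 (n = 820*297 = 243540)
(n + X)/(N(I(10), -686) - 180*(-418)) = (243540 - 1/3101307)/(-1/2*(-686) - 180*(-418)) = 755292306779/(3101307*(343 + 75240)) = (755292306779/3101307)/75583 = (755292306779/3101307)*(1/75583) = 755292306779/234406086981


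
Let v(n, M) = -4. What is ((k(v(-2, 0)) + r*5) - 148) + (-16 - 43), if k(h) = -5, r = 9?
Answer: -167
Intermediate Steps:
((k(v(-2, 0)) + r*5) - 148) + (-16 - 43) = ((-5 + 9*5) - 148) + (-16 - 43) = ((-5 + 45) - 148) - 59 = (40 - 148) - 59 = -108 - 59 = -167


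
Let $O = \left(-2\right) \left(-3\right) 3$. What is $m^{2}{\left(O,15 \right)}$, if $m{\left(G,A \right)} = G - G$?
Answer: $0$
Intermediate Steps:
$O = 18$ ($O = 6 \cdot 3 = 18$)
$m{\left(G,A \right)} = 0$
$m^{2}{\left(O,15 \right)} = 0^{2} = 0$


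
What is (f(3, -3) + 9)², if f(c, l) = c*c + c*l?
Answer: 81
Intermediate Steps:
f(c, l) = c² + c*l
(f(3, -3) + 9)² = (3*(3 - 3) + 9)² = (3*0 + 9)² = (0 + 9)² = 9² = 81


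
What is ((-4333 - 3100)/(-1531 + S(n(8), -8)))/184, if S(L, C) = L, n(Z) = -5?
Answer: 7433/282624 ≈ 0.026300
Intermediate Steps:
((-4333 - 3100)/(-1531 + S(n(8), -8)))/184 = ((-4333 - 3100)/(-1531 - 5))/184 = -7433/(-1536)*(1/184) = -7433*(-1/1536)*(1/184) = (7433/1536)*(1/184) = 7433/282624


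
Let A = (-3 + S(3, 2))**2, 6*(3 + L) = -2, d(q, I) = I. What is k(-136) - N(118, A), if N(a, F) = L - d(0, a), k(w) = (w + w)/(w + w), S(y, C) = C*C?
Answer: 367/3 ≈ 122.33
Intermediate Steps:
S(y, C) = C**2
L = -10/3 (L = -3 + (1/6)*(-2) = -3 - 1/3 = -10/3 ≈ -3.3333)
k(w) = 1 (k(w) = (2*w)/((2*w)) = (2*w)*(1/(2*w)) = 1)
A = 1 (A = (-3 + 2**2)**2 = (-3 + 4)**2 = 1**2 = 1)
N(a, F) = -10/3 - a
k(-136) - N(118, A) = 1 - (-10/3 - 1*118) = 1 - (-10/3 - 118) = 1 - 1*(-364/3) = 1 + 364/3 = 367/3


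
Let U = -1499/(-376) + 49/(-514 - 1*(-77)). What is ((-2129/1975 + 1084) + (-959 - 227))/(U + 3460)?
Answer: -33450472648/1124083414025 ≈ -0.029758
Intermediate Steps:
U = 636639/164312 (U = -1499*(-1/376) + 49/(-514 + 77) = 1499/376 + 49/(-437) = 1499/376 + 49*(-1/437) = 1499/376 - 49/437 = 636639/164312 ≈ 3.8746)
((-2129/1975 + 1084) + (-959 - 227))/(U + 3460) = ((-2129/1975 + 1084) + (-959 - 227))/(636639/164312 + 3460) = ((-2129*1/1975 + 1084) - 1186)/(569156159/164312) = ((-2129/1975 + 1084) - 1186)*(164312/569156159) = (2138771/1975 - 1186)*(164312/569156159) = -203579/1975*164312/569156159 = -33450472648/1124083414025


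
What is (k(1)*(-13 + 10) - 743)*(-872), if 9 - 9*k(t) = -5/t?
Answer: 1955896/3 ≈ 6.5197e+5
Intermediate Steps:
k(t) = 1 + 5/(9*t) (k(t) = 1 - (-5)/(9*t) = 1 + 5/(9*t))
(k(1)*(-13 + 10) - 743)*(-872) = (((5/9 + 1)/1)*(-13 + 10) - 743)*(-872) = ((1*(14/9))*(-3) - 743)*(-872) = ((14/9)*(-3) - 743)*(-872) = (-14/3 - 743)*(-872) = -2243/3*(-872) = 1955896/3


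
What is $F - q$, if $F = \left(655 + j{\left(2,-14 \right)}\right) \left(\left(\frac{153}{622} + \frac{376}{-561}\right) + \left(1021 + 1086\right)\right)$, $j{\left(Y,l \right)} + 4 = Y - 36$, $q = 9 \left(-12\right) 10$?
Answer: $\frac{453916747195}{348942} \approx 1.3008 \cdot 10^{6}$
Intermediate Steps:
$q = -1080$ ($q = \left(-108\right) 10 = -1080$)
$j{\left(Y,l \right)} = -40 + Y$ ($j{\left(Y,l \right)} = -4 + \left(Y - 36\right) = -4 + \left(-36 + Y\right) = -40 + Y$)
$F = \frac{453539889835}{348942}$ ($F = \left(655 + \left(-40 + 2\right)\right) \left(\left(\frac{153}{622} + \frac{376}{-561}\right) + \left(1021 + 1086\right)\right) = \left(655 - 38\right) \left(\left(153 \cdot \frac{1}{622} + 376 \left(- \frac{1}{561}\right)\right) + 2107\right) = 617 \left(\left(\frac{153}{622} - \frac{376}{561}\right) + 2107\right) = 617 \left(- \frac{148039}{348942} + 2107\right) = 617 \cdot \frac{735072755}{348942} = \frac{453539889835}{348942} \approx 1.2998 \cdot 10^{6}$)
$F - q = \frac{453539889835}{348942} - -1080 = \frac{453539889835}{348942} + 1080 = \frac{453916747195}{348942}$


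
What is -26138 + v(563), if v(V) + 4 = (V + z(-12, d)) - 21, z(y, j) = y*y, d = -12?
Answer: -25456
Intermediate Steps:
z(y, j) = y²
v(V) = 119 + V (v(V) = -4 + ((V + (-12)²) - 21) = -4 + ((V + 144) - 21) = -4 + ((144 + V) - 21) = -4 + (123 + V) = 119 + V)
-26138 + v(563) = -26138 + (119 + 563) = -26138 + 682 = -25456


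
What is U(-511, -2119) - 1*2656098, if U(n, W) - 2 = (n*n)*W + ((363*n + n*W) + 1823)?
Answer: -555072356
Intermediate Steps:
U(n, W) = 1825 + 363*n + W*n + W*n**2 (U(n, W) = 2 + ((n*n)*W + ((363*n + n*W) + 1823)) = 2 + (n**2*W + ((363*n + W*n) + 1823)) = 2 + (W*n**2 + (1823 + 363*n + W*n)) = 2 + (1823 + 363*n + W*n + W*n**2) = 1825 + 363*n + W*n + W*n**2)
U(-511, -2119) - 1*2656098 = (1825 + 363*(-511) - 2119*(-511) - 2119*(-511)**2) - 1*2656098 = (1825 - 185493 + 1082809 - 2119*261121) - 2656098 = (1825 - 185493 + 1082809 - 553315399) - 2656098 = -552416258 - 2656098 = -555072356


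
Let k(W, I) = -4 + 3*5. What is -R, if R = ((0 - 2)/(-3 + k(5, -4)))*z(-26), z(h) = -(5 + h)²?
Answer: -441/4 ≈ -110.25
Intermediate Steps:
k(W, I) = 11 (k(W, I) = -4 + 15 = 11)
R = 441/4 (R = ((0 - 2)/(-3 + 11))*(-(5 - 26)²) = (-2/8)*(-1*(-21)²) = (-2*⅛)*(-1*441) = -¼*(-441) = 441/4 ≈ 110.25)
-R = -1*441/4 = -441/4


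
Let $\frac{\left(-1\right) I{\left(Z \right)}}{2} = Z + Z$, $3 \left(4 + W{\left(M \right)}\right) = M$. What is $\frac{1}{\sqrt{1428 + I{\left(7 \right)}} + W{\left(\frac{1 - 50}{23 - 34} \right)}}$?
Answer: $\frac{2739}{1517711} + \frac{10890 \sqrt{14}}{1517711} \approx 0.028652$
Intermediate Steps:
$W{\left(M \right)} = -4 + \frac{M}{3}$
$I{\left(Z \right)} = - 4 Z$ ($I{\left(Z \right)} = - 2 \left(Z + Z\right) = - 2 \cdot 2 Z = - 4 Z$)
$\frac{1}{\sqrt{1428 + I{\left(7 \right)}} + W{\left(\frac{1 - 50}{23 - 34} \right)}} = \frac{1}{\sqrt{1428 - 28} - \left(4 - \frac{\left(1 - 50\right) \frac{1}{23 - 34}}{3}\right)} = \frac{1}{\sqrt{1428 - 28} - \left(4 - \frac{\left(-49\right) \frac{1}{-11}}{3}\right)} = \frac{1}{\sqrt{1400} - \left(4 - \frac{\left(-49\right) \left(- \frac{1}{11}\right)}{3}\right)} = \frac{1}{10 \sqrt{14} + \left(-4 + \frac{1}{3} \cdot \frac{49}{11}\right)} = \frac{1}{10 \sqrt{14} + \left(-4 + \frac{49}{33}\right)} = \frac{1}{10 \sqrt{14} - \frac{83}{33}} = \frac{1}{- \frac{83}{33} + 10 \sqrt{14}}$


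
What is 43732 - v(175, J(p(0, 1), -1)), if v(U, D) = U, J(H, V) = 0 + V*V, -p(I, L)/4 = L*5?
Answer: 43557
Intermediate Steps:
p(I, L) = -20*L (p(I, L) = -4*L*5 = -20*L)
J(H, V) = V² (J(H, V) = 0 + V² = V²)
43732 - v(175, J(p(0, 1), -1)) = 43732 - 1*175 = 43732 - 175 = 43557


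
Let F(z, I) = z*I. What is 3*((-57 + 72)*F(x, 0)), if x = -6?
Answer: 0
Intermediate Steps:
F(z, I) = I*z
3*((-57 + 72)*F(x, 0)) = 3*((-57 + 72)*(0*(-6))) = 3*(15*0) = 3*0 = 0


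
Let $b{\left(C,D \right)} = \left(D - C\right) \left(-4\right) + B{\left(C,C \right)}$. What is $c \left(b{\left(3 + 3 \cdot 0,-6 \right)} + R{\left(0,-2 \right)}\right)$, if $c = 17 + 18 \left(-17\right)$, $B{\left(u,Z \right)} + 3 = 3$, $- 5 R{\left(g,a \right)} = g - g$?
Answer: $-10404$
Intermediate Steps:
$R{\left(g,a \right)} = 0$ ($R{\left(g,a \right)} = - \frac{g - g}{5} = \left(- \frac{1}{5}\right) 0 = 0$)
$B{\left(u,Z \right)} = 0$ ($B{\left(u,Z \right)} = -3 + 3 = 0$)
$b{\left(C,D \right)} = - 4 D + 4 C$ ($b{\left(C,D \right)} = \left(D - C\right) \left(-4\right) + 0 = \left(- 4 D + 4 C\right) + 0 = - 4 D + 4 C$)
$c = -289$ ($c = 17 - 306 = -289$)
$c \left(b{\left(3 + 3 \cdot 0,-6 \right)} + R{\left(0,-2 \right)}\right) = - 289 \left(\left(\left(-4\right) \left(-6\right) + 4 \left(3 + 3 \cdot 0\right)\right) + 0\right) = - 289 \left(\left(24 + 4 \left(3 + 0\right)\right) + 0\right) = - 289 \left(\left(24 + 4 \cdot 3\right) + 0\right) = - 289 \left(\left(24 + 12\right) + 0\right) = - 289 \left(36 + 0\right) = \left(-289\right) 36 = -10404$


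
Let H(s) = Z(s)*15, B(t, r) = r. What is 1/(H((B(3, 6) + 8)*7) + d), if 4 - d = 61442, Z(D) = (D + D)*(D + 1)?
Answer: 1/229622 ≈ 4.3550e-6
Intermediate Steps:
Z(D) = 2*D*(1 + D) (Z(D) = (2*D)*(1 + D) = 2*D*(1 + D))
H(s) = 30*s*(1 + s) (H(s) = (2*s*(1 + s))*15 = 30*s*(1 + s))
d = -61438 (d = 4 - 1*61442 = 4 - 61442 = -61438)
1/(H((B(3, 6) + 8)*7) + d) = 1/(30*((6 + 8)*7)*(1 + (6 + 8)*7) - 61438) = 1/(30*(14*7)*(1 + 14*7) - 61438) = 1/(30*98*(1 + 98) - 61438) = 1/(30*98*99 - 61438) = 1/(291060 - 61438) = 1/229622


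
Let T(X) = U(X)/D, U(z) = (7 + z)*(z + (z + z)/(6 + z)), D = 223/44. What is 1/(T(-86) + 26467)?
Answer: 1115/30968018 ≈ 3.6005e-5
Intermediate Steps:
D = 223/44 (D = 223*(1/44) = 223/44 ≈ 5.0682)
U(z) = (7 + z)*(z + 2*z/(6 + z)) (U(z) = (7 + z)*(z + (2*z)/(6 + z)) = (7 + z)*(z + 2*z/(6 + z)))
T(X) = 44*X*(56 + X² + 15*X)/(223*(6 + X)) (T(X) = (X*(56 + X² + 15*X)/(6 + X))/(223/44) = (X*(56 + X² + 15*X)/(6 + X))*(44/223) = 44*X*(56 + X² + 15*X)/(223*(6 + X)))
1/(T(-86) + 26467) = 1/((44/223)*(-86)*(56 + (-86)² + 15*(-86))/(6 - 86) + 26467) = 1/((44/223)*(-86)*(56 + 7396 - 1290)/(-80) + 26467) = 1/((44/223)*(-86)*(-1/80)*6162 + 26467) = 1/(1457313/1115 + 26467) = 1/(30968018/1115) = 1115/30968018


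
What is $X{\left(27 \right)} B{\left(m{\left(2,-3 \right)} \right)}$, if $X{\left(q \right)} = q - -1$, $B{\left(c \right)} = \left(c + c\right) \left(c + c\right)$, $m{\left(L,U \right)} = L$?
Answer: $448$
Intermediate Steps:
$B{\left(c \right)} = 4 c^{2}$ ($B{\left(c \right)} = 2 c 2 c = 4 c^{2}$)
$X{\left(q \right)} = 1 + q$ ($X{\left(q \right)} = q + 1 = 1 + q$)
$X{\left(27 \right)} B{\left(m{\left(2,-3 \right)} \right)} = \left(1 + 27\right) 4 \cdot 2^{2} = 28 \cdot 4 \cdot 4 = 28 \cdot 16 = 448$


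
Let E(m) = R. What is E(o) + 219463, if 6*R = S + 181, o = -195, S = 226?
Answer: 1317185/6 ≈ 2.1953e+5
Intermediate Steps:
R = 407/6 (R = (226 + 181)/6 = (⅙)*407 = 407/6 ≈ 67.833)
E(m) = 407/6
E(o) + 219463 = 407/6 + 219463 = 1317185/6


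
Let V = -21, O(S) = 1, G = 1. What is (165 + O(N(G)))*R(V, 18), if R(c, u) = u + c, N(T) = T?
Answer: -498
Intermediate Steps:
R(c, u) = c + u
(165 + O(N(G)))*R(V, 18) = (165 + 1)*(-21 + 18) = 166*(-3) = -498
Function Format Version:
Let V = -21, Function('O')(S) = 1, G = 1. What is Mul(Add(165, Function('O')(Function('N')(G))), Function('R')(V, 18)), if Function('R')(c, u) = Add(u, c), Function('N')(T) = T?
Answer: -498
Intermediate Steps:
Function('R')(c, u) = Add(c, u)
Mul(Add(165, Function('O')(Function('N')(G))), Function('R')(V, 18)) = Mul(Add(165, 1), Add(-21, 18)) = Mul(166, -3) = -498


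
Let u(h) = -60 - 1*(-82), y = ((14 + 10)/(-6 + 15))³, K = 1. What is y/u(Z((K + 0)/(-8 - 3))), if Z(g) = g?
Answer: 256/297 ≈ 0.86195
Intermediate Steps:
y = 512/27 (y = (24/9)³ = (24*(⅑))³ = (8/3)³ = 512/27 ≈ 18.963)
u(h) = 22 (u(h) = -60 + 82 = 22)
y/u(Z((K + 0)/(-8 - 3))) = (512/27)/22 = (512/27)*(1/22) = 256/297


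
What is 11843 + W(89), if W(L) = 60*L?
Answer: 17183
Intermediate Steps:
11843 + W(89) = 11843 + 60*89 = 11843 + 5340 = 17183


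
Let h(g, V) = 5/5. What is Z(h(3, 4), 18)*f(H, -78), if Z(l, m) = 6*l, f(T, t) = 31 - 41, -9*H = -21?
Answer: -60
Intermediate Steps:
H = 7/3 (H = -⅑*(-21) = 7/3 ≈ 2.3333)
h(g, V) = 1 (h(g, V) = 5*(⅕) = 1)
f(T, t) = -10
Z(h(3, 4), 18)*f(H, -78) = (6*1)*(-10) = 6*(-10) = -60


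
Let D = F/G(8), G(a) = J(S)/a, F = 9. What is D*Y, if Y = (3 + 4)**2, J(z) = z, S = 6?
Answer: 588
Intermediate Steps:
Y = 49 (Y = 7**2 = 49)
G(a) = 6/a
D = 12 (D = 9/((6/8)) = 9/((6*(1/8))) = 9/(3/4) = 9*(4/3) = 12)
D*Y = 12*49 = 588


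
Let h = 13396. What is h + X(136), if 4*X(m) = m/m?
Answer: 53585/4 ≈ 13396.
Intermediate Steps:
X(m) = 1/4 (X(m) = (m/m)/4 = (1/4)*1 = 1/4)
h + X(136) = 13396 + 1/4 = 53585/4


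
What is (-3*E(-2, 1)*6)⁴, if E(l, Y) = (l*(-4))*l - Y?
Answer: 8767700496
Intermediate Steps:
E(l, Y) = -Y - 4*l² (E(l, Y) = (-4*l)*l - Y = -4*l² - Y = -Y - 4*l²)
(-3*E(-2, 1)*6)⁴ = (-3*(-1*1 - 4*(-2)²)*6)⁴ = (-3*(-1 - 4*4)*6)⁴ = (-3*(-1 - 16)*6)⁴ = (-3*(-17)*6)⁴ = (51*6)⁴ = 306⁴ = 8767700496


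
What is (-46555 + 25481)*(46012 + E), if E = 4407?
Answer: -1062530006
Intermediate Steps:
(-46555 + 25481)*(46012 + E) = (-46555 + 25481)*(46012 + 4407) = -21074*50419 = -1062530006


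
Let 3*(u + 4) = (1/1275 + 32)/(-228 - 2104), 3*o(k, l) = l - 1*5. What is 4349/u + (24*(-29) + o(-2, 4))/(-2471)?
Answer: -287495258208611/264795332613 ≈ -1085.7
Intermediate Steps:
o(k, l) = -5/3 + l/3 (o(k, l) = (l - 1*5)/3 = (l - 5)/3 = (-5 + l)/3 = -5/3 + l/3)
u = -35720401/8919900 (u = -4 + ((1/1275 + 32)/(-228 - 2104))/3 = -4 + ((1/1275 + 32)/(-2332))/3 = -4 + ((40801/1275)*(-1/2332))/3 = -4 + (1/3)*(-40801/2973300) = -4 - 40801/8919900 = -35720401/8919900 ≈ -4.0046)
4349/u + (24*(-29) + o(-2, 4))/(-2471) = 4349/(-35720401/8919900) + (24*(-29) + (-5/3 + (1/3)*4))/(-2471) = 4349*(-8919900/35720401) + (-696 + (-5/3 + 4/3))*(-1/2471) = -38792645100/35720401 + (-696 - 1/3)*(-1/2471) = -38792645100/35720401 - 2089/3*(-1/2471) = -38792645100/35720401 + 2089/7413 = -287495258208611/264795332613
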